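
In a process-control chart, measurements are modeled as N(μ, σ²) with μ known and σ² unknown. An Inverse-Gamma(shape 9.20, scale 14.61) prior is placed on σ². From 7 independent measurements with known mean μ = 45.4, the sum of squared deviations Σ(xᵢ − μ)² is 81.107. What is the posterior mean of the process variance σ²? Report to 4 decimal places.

4.7148

With known mean μ and an Inverse-Gamma(α, β) prior on σ², the Normal likelihood is conjugate: posterior is Inv-Gamma(α + n/2, β + Σ(xᵢ−μ)²/2).
Posterior: Inv-Gamma(9.20 + 7/2, 14.61 + 81.107/2) = Inv-Gamma(12.70, 55.1635).
E[σ²|data] = β/(α−1) = 55.1635/11.70 = 4.7148.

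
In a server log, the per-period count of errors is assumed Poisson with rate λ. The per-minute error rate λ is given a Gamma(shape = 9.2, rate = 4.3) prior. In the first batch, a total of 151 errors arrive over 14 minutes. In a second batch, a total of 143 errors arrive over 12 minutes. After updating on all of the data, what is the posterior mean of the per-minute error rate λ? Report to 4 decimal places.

With a Gamma(shape α, rate β) prior, the Poisson likelihood is conjugate: the posterior is Gamma(α + ΣXᵢ, β + n).
After batch 1: Gamma(α+S, β+n) = Gamma(9.2+151, 4.3+14) = Gamma(160.2, 18.3).
After batch 2: Gamma(α+S, β+n) = Gamma(160.2+143, 18.3+12) = Gamma(303.2, 30.3).
Posterior mean = α/β = 303.2/30.3 = 10.0066.

10.0066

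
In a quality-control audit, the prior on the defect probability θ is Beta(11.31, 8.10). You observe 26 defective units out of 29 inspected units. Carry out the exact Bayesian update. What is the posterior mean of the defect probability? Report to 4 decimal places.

0.7707

The Beta prior is conjugate to a Binomial/Bernoulli likelihood; the update adds successes to α and failures to β.
Posterior: Beta(α+k, β+n−k) = Beta(11.31+26, 8.10+3) = Beta(37.31, 11.10).
Posterior mean = α/(α+β) = 37.31/48.41 = 0.7707.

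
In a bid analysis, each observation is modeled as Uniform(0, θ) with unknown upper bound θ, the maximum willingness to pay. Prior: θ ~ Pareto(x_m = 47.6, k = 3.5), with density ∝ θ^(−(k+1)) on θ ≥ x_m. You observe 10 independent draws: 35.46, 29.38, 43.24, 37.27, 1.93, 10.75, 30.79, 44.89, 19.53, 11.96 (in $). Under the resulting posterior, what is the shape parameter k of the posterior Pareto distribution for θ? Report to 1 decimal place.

A Pareto(scale x_m, shape k) prior on the upper bound θ of Uniform(0, θ) is conjugate: posterior is Pareto(max(x_m, max xᵢ), k + n).
Sample maximum = 44.89; prior scale x_m = 47.6 → posterior scale = max = 47.60.
Posterior shape = 3.5 + 10 = 13.5.
Posterior shape k = 13.5.

13.5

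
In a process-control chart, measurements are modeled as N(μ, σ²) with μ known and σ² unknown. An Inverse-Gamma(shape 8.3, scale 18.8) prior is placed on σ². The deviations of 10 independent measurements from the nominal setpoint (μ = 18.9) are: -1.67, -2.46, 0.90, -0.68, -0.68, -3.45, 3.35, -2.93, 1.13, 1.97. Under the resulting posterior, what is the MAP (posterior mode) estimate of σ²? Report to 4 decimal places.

With known mean μ and an Inverse-Gamma(α, β) prior on σ², the Normal likelihood is conjugate: posterior is Inv-Gamma(α + n/2, β + Σ(xᵢ−μ)²/2).
Σ(xᵢ−μ)² = (-1.67)² + (-2.46)² + (0.90)² + (-0.68)² + (-0.68)² + (-3.45)² + (3.35)² + (-2.93)² + (1.13)² + (1.97)² = 47.4430.
Posterior: Inv-Gamma(8.3 + 10/2, 18.8 + 47.4430/2) = Inv-Gamma(13.30, 42.52150).
Mode = β/(α+1) = 42.52150/14.30 = 2.9735.

2.9735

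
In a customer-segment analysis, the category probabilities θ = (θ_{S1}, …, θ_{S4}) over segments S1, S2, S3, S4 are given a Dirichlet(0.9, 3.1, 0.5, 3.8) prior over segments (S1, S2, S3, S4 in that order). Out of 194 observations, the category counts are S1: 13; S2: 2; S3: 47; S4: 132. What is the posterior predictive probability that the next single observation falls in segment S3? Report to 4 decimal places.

0.2348

The Dirichlet prior is conjugate to the Multinomial likelihood: each posterior αⱼ = prior αⱼ + observed count nⱼ.
Posterior concentration: (13.9, 5.1, 47.5, 135.8), total = 202.3.
P(next = S3 | data) = α_{S3}/Σα = 0.2348.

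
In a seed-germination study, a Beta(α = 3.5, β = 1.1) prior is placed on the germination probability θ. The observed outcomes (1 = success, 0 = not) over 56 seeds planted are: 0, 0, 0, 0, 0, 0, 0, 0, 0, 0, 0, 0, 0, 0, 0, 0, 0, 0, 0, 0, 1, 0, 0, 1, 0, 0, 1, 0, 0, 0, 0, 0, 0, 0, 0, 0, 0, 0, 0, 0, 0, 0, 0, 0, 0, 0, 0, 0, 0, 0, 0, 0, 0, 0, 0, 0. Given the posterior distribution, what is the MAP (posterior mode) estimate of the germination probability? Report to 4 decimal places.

The Beta prior is conjugate to a Binomial/Bernoulli likelihood; the update adds successes to α and failures to β.
Posterior: Beta(α+k, β+n−k) = Beta(3.5+3, 1.1+53) = Beta(6.5, 54.1).
Mode of Beta(a,b) for a,b>1 is (a−1)/(a+b−2) = 5.5/58.6 = 0.0939.

0.0939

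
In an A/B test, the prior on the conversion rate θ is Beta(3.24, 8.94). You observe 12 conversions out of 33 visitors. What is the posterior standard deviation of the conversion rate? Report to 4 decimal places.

0.0696

The Beta prior is conjugate to a Binomial/Bernoulli likelihood; the update adds successes to α and failures to β.
Posterior: Beta(α+k, β+n−k) = Beta(3.24+12, 8.94+21) = Beta(15.24, 29.94).
Var = αβ/((α+β)²(α+β+1)) = 15.24·29.94/(45.18²·46.18) = 0.00484050; SD = √0.00484050 = 0.0696.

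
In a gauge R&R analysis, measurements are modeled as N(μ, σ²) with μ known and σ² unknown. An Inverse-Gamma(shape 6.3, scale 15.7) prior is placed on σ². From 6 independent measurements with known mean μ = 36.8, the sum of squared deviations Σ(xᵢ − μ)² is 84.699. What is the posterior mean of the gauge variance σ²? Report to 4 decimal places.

With known mean μ and an Inverse-Gamma(α, β) prior on σ², the Normal likelihood is conjugate: posterior is Inv-Gamma(α + n/2, β + Σ(xᵢ−μ)²/2).
Posterior: Inv-Gamma(6.3 + 6/2, 15.7 + 84.699/2) = Inv-Gamma(9.30, 58.0495).
E[σ²|data] = β/(α−1) = 58.0495/8.30 = 6.9939.

6.9939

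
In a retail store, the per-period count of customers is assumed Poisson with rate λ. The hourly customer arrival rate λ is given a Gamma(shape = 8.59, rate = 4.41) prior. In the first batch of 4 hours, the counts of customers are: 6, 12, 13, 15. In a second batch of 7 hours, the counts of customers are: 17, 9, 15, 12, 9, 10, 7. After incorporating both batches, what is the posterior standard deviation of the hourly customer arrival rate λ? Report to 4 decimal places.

0.7500

With a Gamma(shape α, rate β) prior, the Poisson likelihood is conjugate: the posterior is Gamma(α + ΣXᵢ, β + n).
Batch 1: sum of counts S = 46 over n = 4 hours.
After batch 1: Gamma(α+S, β+n) = Gamma(8.59+46, 4.41+4) = Gamma(54.59, 8.41).
Batch 2: sum of counts S = 79 over n = 7 hours.
After batch 2: Gamma(α+S, β+n) = Gamma(54.59+79, 8.41+7) = Gamma(133.59, 15.41).
SD = √α/β = √133.59/15.41 = 0.7500.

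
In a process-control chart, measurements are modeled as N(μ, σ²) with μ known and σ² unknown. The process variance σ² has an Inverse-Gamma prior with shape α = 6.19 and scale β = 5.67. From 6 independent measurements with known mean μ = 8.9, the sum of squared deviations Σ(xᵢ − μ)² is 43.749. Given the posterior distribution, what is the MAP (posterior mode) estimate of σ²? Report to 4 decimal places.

With known mean μ and an Inverse-Gamma(α, β) prior on σ², the Normal likelihood is conjugate: posterior is Inv-Gamma(α + n/2, β + Σ(xᵢ−μ)²/2).
Posterior: Inv-Gamma(6.19 + 6/2, 5.67 + 43.749/2) = Inv-Gamma(9.19, 27.5445).
Mode = β/(α+1) = 27.5445/10.19 = 2.7031.

2.7031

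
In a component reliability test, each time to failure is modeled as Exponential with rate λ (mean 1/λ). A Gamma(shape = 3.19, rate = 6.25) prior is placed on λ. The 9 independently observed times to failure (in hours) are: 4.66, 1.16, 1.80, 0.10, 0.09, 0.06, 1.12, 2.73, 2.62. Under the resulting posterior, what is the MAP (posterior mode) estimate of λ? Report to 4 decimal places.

With a Gamma(shape α, rate β) prior on the exponential rate λ, the posterior after n observations with total T = Σxᵢ is Gamma(α+n, β+T).
Sum of observations T = 14.34 hours; n = 9.
Posterior: Gamma(3.19+9, 6.25+14.34) = Gamma(12.19, 20.59).
Mode = (α−1)/β = 0.5435.

0.5435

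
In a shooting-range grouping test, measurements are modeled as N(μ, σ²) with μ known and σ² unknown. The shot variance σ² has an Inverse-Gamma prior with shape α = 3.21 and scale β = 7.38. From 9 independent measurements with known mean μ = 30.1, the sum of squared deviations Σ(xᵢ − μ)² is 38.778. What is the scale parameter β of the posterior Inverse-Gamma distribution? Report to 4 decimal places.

26.7690

With known mean μ and an Inverse-Gamma(α, β) prior on σ², the Normal likelihood is conjugate: posterior is Inv-Gamma(α + n/2, β + Σ(xᵢ−μ)²/2).
Posterior: Inv-Gamma(3.21 + 9/2, 7.38 + 38.778/2) = Inv-Gamma(7.71, 26.7690).
Posterior β = 26.7690.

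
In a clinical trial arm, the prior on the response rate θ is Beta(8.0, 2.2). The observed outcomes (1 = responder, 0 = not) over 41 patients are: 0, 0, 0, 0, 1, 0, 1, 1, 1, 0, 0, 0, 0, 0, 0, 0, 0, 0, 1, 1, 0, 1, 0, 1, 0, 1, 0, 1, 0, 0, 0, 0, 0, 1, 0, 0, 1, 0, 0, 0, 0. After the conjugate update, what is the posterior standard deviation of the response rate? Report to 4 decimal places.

0.0675

The Beta prior is conjugate to a Binomial/Bernoulli likelihood; the update adds successes to α and failures to β.
Posterior: Beta(α+k, β+n−k) = Beta(8.0+12, 2.2+29) = Beta(20.0, 31.2).
Var = αβ/((α+β)²(α+β+1)) = 20.0·31.2/(51.2²·52.2) = 0.00456010; SD = √0.00456010 = 0.0675.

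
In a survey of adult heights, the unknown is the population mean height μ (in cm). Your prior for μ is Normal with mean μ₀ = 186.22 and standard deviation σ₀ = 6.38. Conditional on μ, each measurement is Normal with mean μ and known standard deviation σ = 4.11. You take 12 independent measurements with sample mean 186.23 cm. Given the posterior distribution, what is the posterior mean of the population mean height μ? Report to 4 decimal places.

186.2297

For Normal data with known variance σ², a Normal(μ₀, σ₀²) prior on μ is conjugate. Posterior precision = 1/σ₀² + n/σ²; posterior mean is the precision-weighted average of μ₀ and x̄.
n·x̄ = 12·186.23 = 2234.76.
σ₀² = 6.38² = 40.7044, σ² = 4.11² = 16.8921; σ² + n·σ₀² = 16.8921 + 12·40.7044 = 505.3449.
Posterior mean = (μ₀/σ₀² + n·x̄/σ²)/(1/σ₀² + n/σ²) = (σ²·μ₀ + σ₀²·n·x̄)/(σ² + n·σ₀²) = (16.8921·186.22 + 40.7044·2234.76)/505.3449 = 94110.211806/505.3449 = 186.2297.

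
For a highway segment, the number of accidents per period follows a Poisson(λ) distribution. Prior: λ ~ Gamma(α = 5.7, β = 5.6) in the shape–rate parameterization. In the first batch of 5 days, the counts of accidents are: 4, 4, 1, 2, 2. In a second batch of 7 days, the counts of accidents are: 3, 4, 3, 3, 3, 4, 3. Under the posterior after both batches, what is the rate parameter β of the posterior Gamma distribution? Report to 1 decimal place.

With a Gamma(shape α, rate β) prior, the Poisson likelihood is conjugate: the posterior is Gamma(α + ΣXᵢ, β + n).
Batch 1: sum of counts S = 13 over n = 5 days.
After batch 1: Gamma(α+S, β+n) = Gamma(5.7+13, 5.6+5) = Gamma(18.7, 10.6).
Batch 2: sum of counts S = 23 over n = 7 days.
After batch 2: Gamma(α+S, β+n) = Gamma(18.7+23, 10.6+7) = Gamma(41.7, 17.6).
Posterior β = 17.6.

17.6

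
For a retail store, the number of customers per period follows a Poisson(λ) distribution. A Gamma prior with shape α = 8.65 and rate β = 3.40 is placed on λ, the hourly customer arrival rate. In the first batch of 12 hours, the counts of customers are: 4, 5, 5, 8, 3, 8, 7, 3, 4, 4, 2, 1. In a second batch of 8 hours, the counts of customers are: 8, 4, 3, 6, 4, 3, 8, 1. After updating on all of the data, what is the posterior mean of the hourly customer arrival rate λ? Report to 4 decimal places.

With a Gamma(shape α, rate β) prior, the Poisson likelihood is conjugate: the posterior is Gamma(α + ΣXᵢ, β + n).
Batch 1: sum of counts S = 54 over n = 12 hours.
After batch 1: Gamma(α+S, β+n) = Gamma(8.65+54, 3.40+12) = Gamma(62.65, 15.40).
Batch 2: sum of counts S = 37 over n = 8 hours.
After batch 2: Gamma(α+S, β+n) = Gamma(62.65+37, 15.40+8) = Gamma(99.65, 23.40).
Posterior mean = α/β = 99.65/23.40 = 4.2585.

4.2585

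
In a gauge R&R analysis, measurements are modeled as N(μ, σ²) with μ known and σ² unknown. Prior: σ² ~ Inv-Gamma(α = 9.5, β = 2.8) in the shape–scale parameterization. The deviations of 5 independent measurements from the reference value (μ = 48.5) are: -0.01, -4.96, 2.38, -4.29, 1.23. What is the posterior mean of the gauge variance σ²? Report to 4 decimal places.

With known mean μ and an Inverse-Gamma(α, β) prior on σ², the Normal likelihood is conjugate: posterior is Inv-Gamma(α + n/2, β + Σ(xᵢ−μ)²/2).
Σ(xᵢ−μ)² = (-0.01)² + (-4.96)² + (2.38)² + (-4.29)² + (1.23)² = 50.1831.
Posterior: Inv-Gamma(9.5 + 5/2, 2.8 + 50.1831/2) = Inv-Gamma(12.00, 27.89155).
E[σ²|data] = β/(α−1) = 27.89155/11.00 = 2.5356.

2.5356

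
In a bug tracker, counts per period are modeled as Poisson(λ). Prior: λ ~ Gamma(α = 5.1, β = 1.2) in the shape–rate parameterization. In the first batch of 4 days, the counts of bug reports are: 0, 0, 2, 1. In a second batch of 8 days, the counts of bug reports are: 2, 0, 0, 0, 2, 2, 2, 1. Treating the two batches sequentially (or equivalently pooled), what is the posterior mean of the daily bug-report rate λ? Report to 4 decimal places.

With a Gamma(shape α, rate β) prior, the Poisson likelihood is conjugate: the posterior is Gamma(α + ΣXᵢ, β + n).
Batch 1: sum of counts S = 3 over n = 4 days.
After batch 1: Gamma(α+S, β+n) = Gamma(5.1+3, 1.2+4) = Gamma(8.1, 5.2).
Batch 2: sum of counts S = 9 over n = 8 days.
After batch 2: Gamma(α+S, β+n) = Gamma(8.1+9, 5.2+8) = Gamma(17.1, 13.2).
Posterior mean = α/β = 17.1/13.2 = 1.2955.

1.2955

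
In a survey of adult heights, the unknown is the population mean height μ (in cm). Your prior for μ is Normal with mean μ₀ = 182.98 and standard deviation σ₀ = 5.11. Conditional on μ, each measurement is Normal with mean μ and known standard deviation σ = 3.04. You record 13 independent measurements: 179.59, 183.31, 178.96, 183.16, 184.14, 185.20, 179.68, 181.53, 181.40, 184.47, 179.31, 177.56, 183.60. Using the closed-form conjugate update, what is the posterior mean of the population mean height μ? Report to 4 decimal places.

For Normal data with known variance σ², a Normal(μ₀, σ₀²) prior on μ is conjugate. Posterior precision = 1/σ₀² + n/σ²; posterior mean is the precision-weighted average of μ₀ and x̄.
Σxᵢ = 179.59 + 183.31 + 178.96 + 183.16 + 184.14 + 185.20 + 179.68 + 181.53 + 181.40 + 184.47 + 179.31 + 177.56 + 183.60 = 2361.91, so n·x̄ = 2361.91.
σ₀² = 5.11² = 26.1121, σ² = 3.04² = 9.2416; σ² + n·σ₀² = 9.2416 + 13·26.1121 = 348.6989.
Posterior mean = (μ₀/σ₀² + n·x̄/σ²)/(1/σ₀² + n/σ²) = (σ²·μ₀ + σ₀²·n·x̄)/(σ² + n·σ₀²) = (9.2416·182.98 + 26.1121·2361.91)/348.6989 = 63365.458079/348.6989 = 181.7197.

181.7197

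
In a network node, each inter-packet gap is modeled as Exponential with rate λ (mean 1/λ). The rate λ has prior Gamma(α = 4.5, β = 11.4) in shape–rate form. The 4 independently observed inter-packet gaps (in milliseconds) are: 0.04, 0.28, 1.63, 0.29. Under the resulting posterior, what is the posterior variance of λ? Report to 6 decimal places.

0.045687

With a Gamma(shape α, rate β) prior on the exponential rate λ, the posterior after n observations with total T = Σxᵢ is Gamma(α+n, β+T).
Sum of observations T = 2.24 milliseconds; n = 4.
Posterior: Gamma(4.5+4, 11.4+2.24) = Gamma(8.5, 13.64).
Var = α/β² = 0.045687.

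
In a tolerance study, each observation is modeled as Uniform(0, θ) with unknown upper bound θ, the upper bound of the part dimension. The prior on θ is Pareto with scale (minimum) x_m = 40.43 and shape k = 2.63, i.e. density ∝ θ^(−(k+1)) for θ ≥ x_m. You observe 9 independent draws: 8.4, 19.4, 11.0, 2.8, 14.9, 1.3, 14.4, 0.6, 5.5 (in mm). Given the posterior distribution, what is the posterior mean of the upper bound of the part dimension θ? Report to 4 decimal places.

A Pareto(scale x_m, shape k) prior on the upper bound θ of Uniform(0, θ) is conjugate: posterior is Pareto(max(x_m, max xᵢ), k + n).
Sample maximum = 19.4; prior scale x_m = 40.43 → posterior scale = max = 40.43.
Posterior shape = 2.63 + 9 = 11.63.
E[θ|data] = k·x_m/(k−1) = 11.63·40.43/10.63 = 44.2334.

44.2334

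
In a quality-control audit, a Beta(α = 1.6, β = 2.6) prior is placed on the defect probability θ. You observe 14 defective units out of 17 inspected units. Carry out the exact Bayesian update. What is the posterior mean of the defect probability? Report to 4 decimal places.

The Beta prior is conjugate to a Binomial/Bernoulli likelihood; the update adds successes to α and failures to β.
Posterior: Beta(α+k, β+n−k) = Beta(1.6+14, 2.6+3) = Beta(15.6, 5.6).
Posterior mean = α/(α+β) = 15.6/21.2 = 0.7358.

0.7358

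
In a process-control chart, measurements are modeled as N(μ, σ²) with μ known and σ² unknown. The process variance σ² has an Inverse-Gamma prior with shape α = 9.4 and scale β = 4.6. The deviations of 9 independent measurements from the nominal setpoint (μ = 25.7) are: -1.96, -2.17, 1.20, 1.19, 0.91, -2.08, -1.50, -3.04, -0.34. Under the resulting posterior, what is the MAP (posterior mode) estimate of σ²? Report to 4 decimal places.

1.2540

With known mean μ and an Inverse-Gamma(α, β) prior on σ², the Normal likelihood is conjugate: posterior is Inv-Gamma(α + n/2, β + Σ(xᵢ−μ)²/2).
Σ(xᵢ−μ)² = (-1.96)² + (-2.17)² + (1.20)² + (1.19)² + (0.91)² + (-2.08)² + (-1.50)² + (-3.04)² + (-0.34)² = 28.1683.
Posterior: Inv-Gamma(9.4 + 9/2, 4.6 + 28.1683/2) = Inv-Gamma(13.90, 18.68415).
Mode = β/(α+1) = 18.68415/14.90 = 1.2540.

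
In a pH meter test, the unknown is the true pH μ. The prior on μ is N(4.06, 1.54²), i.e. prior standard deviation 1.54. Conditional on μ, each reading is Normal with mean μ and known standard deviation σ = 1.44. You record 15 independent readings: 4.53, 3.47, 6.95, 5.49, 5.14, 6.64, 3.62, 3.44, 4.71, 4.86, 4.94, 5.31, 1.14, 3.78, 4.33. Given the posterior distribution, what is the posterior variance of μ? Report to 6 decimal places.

For Normal data with known variance σ², a Normal(μ₀, σ₀²) prior on μ is conjugate. Posterior precision = 1/σ₀² + n/σ²; posterior mean is the precision-weighted average of μ₀ and x̄.
σ₀² = 1.54² = 2.3716, σ² = 1.44² = 2.0736; σ² + n·σ₀² = 2.0736 + 15·2.3716 = 37.6476.
Posterior precision = 1/σ₀² + n/σ² = 1/2.3716 + 15/2.0736 = (σ² + n·σ₀²)/(σ₀²σ²) = 37.6476/(2.3716·2.0736); posterior variance σₙ² = σ₀²σ²/(σ² + n·σ₀²) = 2.3716·2.0736/37.6476 = 0.130626.

0.130626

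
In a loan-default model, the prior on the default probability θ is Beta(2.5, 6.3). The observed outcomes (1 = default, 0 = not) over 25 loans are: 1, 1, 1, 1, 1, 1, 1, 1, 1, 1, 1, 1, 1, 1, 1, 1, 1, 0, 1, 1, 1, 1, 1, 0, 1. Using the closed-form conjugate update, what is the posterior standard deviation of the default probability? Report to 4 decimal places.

0.0730

The Beta prior is conjugate to a Binomial/Bernoulli likelihood; the update adds successes to α and failures to β.
Posterior: Beta(α+k, β+n−k) = Beta(2.5+23, 6.3+2) = Beta(25.5, 8.3).
Var = αβ/((α+β)²(α+β+1)) = 25.5·8.3/(33.8²·34.8) = 0.00532360; SD = √0.00532360 = 0.0730.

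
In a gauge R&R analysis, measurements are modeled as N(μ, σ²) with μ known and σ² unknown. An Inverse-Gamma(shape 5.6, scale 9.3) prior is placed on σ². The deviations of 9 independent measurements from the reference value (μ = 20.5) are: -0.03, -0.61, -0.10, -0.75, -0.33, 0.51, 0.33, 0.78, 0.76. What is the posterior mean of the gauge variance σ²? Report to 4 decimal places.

1.1654

With known mean μ and an Inverse-Gamma(α, β) prior on σ², the Normal likelihood is conjugate: posterior is Inv-Gamma(α + n/2, β + Σ(xᵢ−μ)²/2).
Σ(xᵢ−μ)² = (-0.03)² + (-0.61)² + (-0.10)² + (-0.75)² + (-0.33)² + (0.51)² + (0.33)² + (0.78)² + (0.76)² = 2.6094.
Posterior: Inv-Gamma(5.6 + 9/2, 9.3 + 2.6094/2) = Inv-Gamma(10.10, 10.60470).
E[σ²|data] = β/(α−1) = 10.60470/9.10 = 1.1654.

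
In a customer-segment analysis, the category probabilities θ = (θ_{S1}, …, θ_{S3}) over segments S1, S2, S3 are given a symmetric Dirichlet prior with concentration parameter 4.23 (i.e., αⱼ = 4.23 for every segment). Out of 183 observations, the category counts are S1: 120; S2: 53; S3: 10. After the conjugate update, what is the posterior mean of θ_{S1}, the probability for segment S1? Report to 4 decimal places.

The Dirichlet prior is conjugate to the Multinomial likelihood: each posterior αⱼ = prior αⱼ + observed count nⱼ.
Posterior concentration: (124.23, 57.23, 14.23), total = 195.69.
E[θ_{S1}|data] = α_{S1}/Σα = 124.23/195.69 = 0.6348.

0.6348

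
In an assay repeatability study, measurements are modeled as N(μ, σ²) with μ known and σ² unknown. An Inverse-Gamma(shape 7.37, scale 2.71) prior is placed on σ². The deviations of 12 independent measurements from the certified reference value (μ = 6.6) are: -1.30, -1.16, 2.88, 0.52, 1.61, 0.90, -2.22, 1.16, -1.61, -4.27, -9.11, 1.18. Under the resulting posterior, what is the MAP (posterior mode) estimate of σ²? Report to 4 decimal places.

With known mean μ and an Inverse-Gamma(α, β) prior on σ², the Normal likelihood is conjugate: posterior is Inv-Gamma(α + n/2, β + Σ(xᵢ−μ)²/2).
Σ(xᵢ−μ)² = (-1.30)² + (-1.16)² + (2.88)² + (0.52)² + (1.61)² + (0.90)² + (-2.22)² + (1.16)² + (-1.61)² + (-4.27)² + (-9.11)² + (1.18)² = 126.4860.
Posterior: Inv-Gamma(7.37 + 12/2, 2.71 + 126.4860/2) = Inv-Gamma(13.37, 65.95300).
Mode = β/(α+1) = 65.95300/14.37 = 4.5896.

4.5896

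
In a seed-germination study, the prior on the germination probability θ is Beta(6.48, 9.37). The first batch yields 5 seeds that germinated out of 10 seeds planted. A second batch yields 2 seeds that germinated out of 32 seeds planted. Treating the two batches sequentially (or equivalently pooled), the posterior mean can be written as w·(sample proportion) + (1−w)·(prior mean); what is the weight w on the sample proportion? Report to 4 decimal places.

The Beta prior is conjugate to a Binomial/Bernoulli likelihood; the update adds successes to α and failures to β.
Total number of seeds planted: n = 10 + 32 = 42.
Posterior mean = (α₀+k)/(α₀+β₀+n) = [n/(α₀+β₀+n)]·(k/n) + [(α₀+β₀)/(α₀+β₀+n)]·α₀/(α₀+β₀), so only n and the prior enter the weight.
The weight on the data is w = n/(α₀+β₀+n) = 42/(6.48+9.37+42) = 42/57.85 = 0.7260.

0.7260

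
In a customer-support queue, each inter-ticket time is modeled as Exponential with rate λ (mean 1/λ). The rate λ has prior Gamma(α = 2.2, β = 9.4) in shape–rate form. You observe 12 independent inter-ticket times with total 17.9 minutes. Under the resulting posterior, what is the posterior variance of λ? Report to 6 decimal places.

With a Gamma(shape α, rate β) prior on the exponential rate λ, the posterior after n observations with total T = Σxᵢ is Gamma(α+n, β+T).
Posterior: Gamma(2.2+12, 9.4+17.9) = Gamma(14.2, 27.3).
Var = α/β² = 0.019053.

0.019053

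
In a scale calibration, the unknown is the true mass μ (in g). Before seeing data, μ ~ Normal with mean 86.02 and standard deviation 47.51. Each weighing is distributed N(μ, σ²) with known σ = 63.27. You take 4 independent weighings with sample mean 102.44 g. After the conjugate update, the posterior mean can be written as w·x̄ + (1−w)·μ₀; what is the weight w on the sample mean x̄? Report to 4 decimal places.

0.6928

For Normal data with known variance σ², a Normal(μ₀, σ₀²) prior on μ is conjugate. Posterior precision = 1/σ₀² + n/σ²; posterior mean is the precision-weighted average of μ₀ and x̄.
σ₀² = 47.51² = 2257.2001, σ² = 63.27² = 4003.0929. Prior precision 1/σ₀² = 1/2257.2001; data precision n/σ² = 4/4003.0929.
w = (n/σ²)/(1/σ₀² + n/σ²) = n·σ₀²/(σ² + n·σ₀²) = 4·2257.2001/(4003.0929 + 4·2257.2001) = 9028.8004/13031.8933 = 0.6928.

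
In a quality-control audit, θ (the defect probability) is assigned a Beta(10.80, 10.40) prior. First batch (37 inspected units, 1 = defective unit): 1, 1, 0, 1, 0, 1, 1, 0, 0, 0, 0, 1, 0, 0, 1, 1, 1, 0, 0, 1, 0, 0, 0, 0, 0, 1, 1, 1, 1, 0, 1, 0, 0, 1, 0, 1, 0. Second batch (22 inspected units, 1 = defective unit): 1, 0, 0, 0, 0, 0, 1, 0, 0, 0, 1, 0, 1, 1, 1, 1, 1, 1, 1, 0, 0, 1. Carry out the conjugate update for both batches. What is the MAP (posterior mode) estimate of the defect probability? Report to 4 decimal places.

0.4834

The Beta prior is conjugate to a Binomial/Bernoulli likelihood; the update adds successes to α and failures to β.
After batch 1: Beta(10.80+17, 10.40+20) = Beta(27.80, 30.40).
After batch 2: Beta(27.80+11, 30.40+11) = Beta(38.80, 41.40).
Mode of Beta(a,b) for a,b>1 is (a−1)/(a+b−2) = 37.80/78.20 = 0.4834.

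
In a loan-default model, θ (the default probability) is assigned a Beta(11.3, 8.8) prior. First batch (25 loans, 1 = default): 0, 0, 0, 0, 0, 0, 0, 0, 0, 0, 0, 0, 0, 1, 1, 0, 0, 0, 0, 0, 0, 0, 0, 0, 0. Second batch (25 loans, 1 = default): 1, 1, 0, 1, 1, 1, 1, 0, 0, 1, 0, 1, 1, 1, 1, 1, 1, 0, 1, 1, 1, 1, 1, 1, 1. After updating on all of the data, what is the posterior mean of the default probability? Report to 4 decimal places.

The Beta prior is conjugate to a Binomial/Bernoulli likelihood; the update adds successes to α and failures to β.
After batch 1: Beta(11.3+2, 8.8+23) = Beta(13.3, 31.8).
After batch 2: Beta(13.3+20, 31.8+5) = Beta(33.3, 36.8).
Posterior mean = α/(α+β) = 33.3/70.1 = 0.4750.

0.4750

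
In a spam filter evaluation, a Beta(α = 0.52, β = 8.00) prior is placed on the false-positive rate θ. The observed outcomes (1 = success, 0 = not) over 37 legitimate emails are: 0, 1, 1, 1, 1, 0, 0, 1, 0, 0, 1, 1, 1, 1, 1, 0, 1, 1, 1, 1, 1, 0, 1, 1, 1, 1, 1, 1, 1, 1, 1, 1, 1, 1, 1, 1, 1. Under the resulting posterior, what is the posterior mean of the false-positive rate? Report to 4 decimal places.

The Beta prior is conjugate to a Binomial/Bernoulli likelihood; the update adds successes to α and failures to β.
Posterior: Beta(α+k, β+n−k) = Beta(0.52+30, 8.00+7) = Beta(30.52, 15.00).
Posterior mean = α/(α+β) = 30.52/45.52 = 0.6705.

0.6705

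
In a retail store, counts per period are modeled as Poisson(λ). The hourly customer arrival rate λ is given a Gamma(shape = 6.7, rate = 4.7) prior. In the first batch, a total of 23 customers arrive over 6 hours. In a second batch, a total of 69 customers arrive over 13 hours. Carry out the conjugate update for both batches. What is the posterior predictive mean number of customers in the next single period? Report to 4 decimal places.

4.1646

With a Gamma(shape α, rate β) prior, the Poisson likelihood is conjugate: the posterior is Gamma(α + ΣXᵢ, β + n).
After batch 1: Gamma(α+S, β+n) = Gamma(6.7+23, 4.7+6) = Gamma(29.7, 10.7).
After batch 2: Gamma(α+S, β+n) = Gamma(29.7+69, 10.7+13) = Gamma(98.7, 23.7).
The predictive distribution for one future period is NegBinom with mean α/β = 4.1646.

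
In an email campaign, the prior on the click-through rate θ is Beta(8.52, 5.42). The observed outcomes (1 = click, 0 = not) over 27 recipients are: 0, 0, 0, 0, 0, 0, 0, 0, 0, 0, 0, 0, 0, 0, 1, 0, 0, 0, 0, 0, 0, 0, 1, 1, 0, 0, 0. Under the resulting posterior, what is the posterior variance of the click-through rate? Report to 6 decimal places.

0.004821

The Beta prior is conjugate to a Binomial/Bernoulli likelihood; the update adds successes to α and failures to β.
Posterior: Beta(α+k, β+n−k) = Beta(8.52+3, 5.42+24) = Beta(11.52, 29.42).
Var = αβ/((α+β)²(α+β+1)) = 11.52·29.42/(40.94²·41.94) = 0.004821.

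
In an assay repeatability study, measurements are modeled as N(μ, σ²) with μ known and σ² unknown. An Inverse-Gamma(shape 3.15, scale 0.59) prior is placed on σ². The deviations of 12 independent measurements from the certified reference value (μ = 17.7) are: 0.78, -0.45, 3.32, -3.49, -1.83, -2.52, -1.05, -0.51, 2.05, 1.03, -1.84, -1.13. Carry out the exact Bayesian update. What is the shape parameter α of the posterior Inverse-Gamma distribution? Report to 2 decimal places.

9.15

With known mean μ and an Inverse-Gamma(α, β) prior on σ², the Normal likelihood is conjugate: posterior is Inv-Gamma(α + n/2, β + Σ(xᵢ−μ)²/2).
Σ(xᵢ−μ)² = (0.78)² + (-0.45)² + (3.32)² + (-3.49)² + (-1.83)² + (-2.52)² + (-1.05)² + (-0.51)² + (2.05)² + (1.03)² + (-1.84)² + (-1.13)² = 45.0012.
Posterior: Inv-Gamma(3.15 + 12/2, 0.59 + 45.0012/2) = Inv-Gamma(9.15, 23.09060).
Posterior α = 9.15.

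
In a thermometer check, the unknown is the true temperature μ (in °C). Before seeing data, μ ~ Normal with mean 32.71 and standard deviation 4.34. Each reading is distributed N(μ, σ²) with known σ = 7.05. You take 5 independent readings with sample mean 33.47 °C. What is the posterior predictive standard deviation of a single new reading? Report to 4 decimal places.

For Normal data with known variance σ², a Normal(μ₀, σ₀²) prior on μ is conjugate. Posterior precision = 1/σ₀² + n/σ²; posterior mean is the precision-weighted average of μ₀ and x̄.
σ₀² = 4.34² = 18.8356, σ² = 7.05² = 49.7025; σ² + n·σ₀² = 49.7025 + 5·18.8356 = 143.8805.
Posterior precision = 1/σ₀² + n/σ² = 1/18.8356 + 5/49.7025 = (σ² + n·σ₀²)/(σ₀²σ²) = 143.8805/(18.8356·49.7025); posterior variance σₙ² = σ₀²σ²/(σ² + n·σ₀²) = 18.8356·49.7025/143.8805 = 6.506625.
Predictive variance for one new observation = σₙ² + σ² = 18.8356·49.7025/143.8805 + 49.7025 = σ²·(σ₀² + 143.8805)/143.8805 = 49.7025·162.7161/143.8805 = 56.209125; SD = √(49.7025·162.7161/143.8805) = 7.4973.

7.4973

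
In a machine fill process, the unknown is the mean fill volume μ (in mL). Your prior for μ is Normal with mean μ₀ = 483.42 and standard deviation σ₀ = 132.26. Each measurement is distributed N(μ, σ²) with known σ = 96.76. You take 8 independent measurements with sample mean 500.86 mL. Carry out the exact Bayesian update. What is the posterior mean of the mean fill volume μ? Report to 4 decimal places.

499.7664

For Normal data with known variance σ², a Normal(μ₀, σ₀²) prior on μ is conjugate. Posterior precision = 1/σ₀² + n/σ²; posterior mean is the precision-weighted average of μ₀ and x̄.
n·x̄ = 8·500.86 = 4006.88.
σ₀² = 132.26² = 17492.7076, σ² = 96.76² = 9362.4976; σ² + n·σ₀² = 9362.4976 + 8·17492.7076 = 149304.1584.
Posterior mean = (μ₀/σ₀² + n·x̄/σ²)/(1/σ₀² + n/σ²) = (σ²·μ₀ + σ₀²·n·x̄)/(σ² + n·σ₀²) = (9362.4976·483.42 + 17492.7076·4006.88)/149304.1584 = 74617198.81808/149304.1584 = 499.7664.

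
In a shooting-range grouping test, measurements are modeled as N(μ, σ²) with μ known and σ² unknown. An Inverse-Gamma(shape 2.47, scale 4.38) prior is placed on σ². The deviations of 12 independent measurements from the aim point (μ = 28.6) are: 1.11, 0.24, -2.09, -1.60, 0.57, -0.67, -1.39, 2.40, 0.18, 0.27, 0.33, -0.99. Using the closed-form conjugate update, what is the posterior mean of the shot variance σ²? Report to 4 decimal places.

With known mean μ and an Inverse-Gamma(α, β) prior on σ², the Normal likelihood is conjugate: posterior is Inv-Gamma(α + n/2, β + Σ(xᵢ−μ)²/2).
Σ(xᵢ−μ)² = (1.11)² + (0.24)² + (-2.09)² + (-1.60)² + (0.57)² + (-0.67)² + (-1.39)² + (2.40)² + (0.18)² + (0.27)² + (0.33)² + (-0.99)² = 17.8780.
Posterior: Inv-Gamma(2.47 + 12/2, 4.38 + 17.8780/2) = Inv-Gamma(8.47, 13.31900).
E[σ²|data] = β/(α−1) = 13.31900/7.47 = 1.7830.

1.7830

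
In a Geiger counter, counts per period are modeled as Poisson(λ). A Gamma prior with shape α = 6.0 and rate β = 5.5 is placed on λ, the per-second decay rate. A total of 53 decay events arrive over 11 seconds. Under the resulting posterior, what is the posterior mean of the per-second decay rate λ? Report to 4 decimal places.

With a Gamma(shape α, rate β) prior, the Poisson likelihood is conjugate: the posterior is Gamma(α + ΣXᵢ, β + n).
Posterior: Gamma(α+S, β+n) = Gamma(6.0+53, 5.5+11) = Gamma(59.0, 16.5).
Posterior mean = α/β = 59.0/16.5 = 3.5758.

3.5758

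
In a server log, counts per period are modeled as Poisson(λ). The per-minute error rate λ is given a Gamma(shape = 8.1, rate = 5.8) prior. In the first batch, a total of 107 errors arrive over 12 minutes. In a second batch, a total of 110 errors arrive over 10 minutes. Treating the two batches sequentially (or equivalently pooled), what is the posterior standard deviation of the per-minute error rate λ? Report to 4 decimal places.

0.5397

With a Gamma(shape α, rate β) prior, the Poisson likelihood is conjugate: the posterior is Gamma(α + ΣXᵢ, β + n).
After batch 1: Gamma(α+S, β+n) = Gamma(8.1+107, 5.8+12) = Gamma(115.1, 17.8).
After batch 2: Gamma(α+S, β+n) = Gamma(115.1+110, 17.8+10) = Gamma(225.1, 27.8).
SD = √α/β = √225.1/27.8 = 0.5397.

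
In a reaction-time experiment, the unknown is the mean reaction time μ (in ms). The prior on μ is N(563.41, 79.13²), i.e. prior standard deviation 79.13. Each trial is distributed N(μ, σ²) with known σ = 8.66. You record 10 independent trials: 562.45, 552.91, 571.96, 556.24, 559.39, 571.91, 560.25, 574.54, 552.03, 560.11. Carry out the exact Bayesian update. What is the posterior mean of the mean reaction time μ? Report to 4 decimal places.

For Normal data with known variance σ², a Normal(μ₀, σ₀²) prior on μ is conjugate. Posterior precision = 1/σ₀² + n/σ²; posterior mean is the precision-weighted average of μ₀ and x̄.
Σxᵢ = 562.45 + 552.91 + 571.96 + 556.24 + 559.39 + 571.91 + 560.25 + 574.54 + 552.03 + 560.11 = 5621.79, so n·x̄ = 5621.79.
σ₀² = 79.13² = 6261.5569, σ² = 8.66² = 74.9956; σ² + n·σ₀² = 74.9956 + 10·6261.5569 = 62690.5646.
Posterior mean = (μ₀/σ₀² + n·x̄/σ²)/(1/σ₀² + n/σ²) = (σ²·μ₀ + σ₀²·n·x̄)/(σ² + n·σ₀²) = (74.9956·563.41 + 6261.5569·5621.79)/62690.5646 = 35243411.235847/62690.5646 = 562.1805.

562.1805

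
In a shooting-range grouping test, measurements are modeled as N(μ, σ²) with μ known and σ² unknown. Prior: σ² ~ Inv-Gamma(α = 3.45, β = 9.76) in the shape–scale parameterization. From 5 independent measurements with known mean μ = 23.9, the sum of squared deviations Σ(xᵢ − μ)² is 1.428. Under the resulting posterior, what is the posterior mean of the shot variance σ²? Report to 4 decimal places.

With known mean μ and an Inverse-Gamma(α, β) prior on σ², the Normal likelihood is conjugate: posterior is Inv-Gamma(α + n/2, β + Σ(xᵢ−μ)²/2).
Posterior: Inv-Gamma(3.45 + 5/2, 9.76 + 1.428/2) = Inv-Gamma(5.95, 10.4740).
E[σ²|data] = β/(α−1) = 10.4740/4.95 = 2.1160.

2.1160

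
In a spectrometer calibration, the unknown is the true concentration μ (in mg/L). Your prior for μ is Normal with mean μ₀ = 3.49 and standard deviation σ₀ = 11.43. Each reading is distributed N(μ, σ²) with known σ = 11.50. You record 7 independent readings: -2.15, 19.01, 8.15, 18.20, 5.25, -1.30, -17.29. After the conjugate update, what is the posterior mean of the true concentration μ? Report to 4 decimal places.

4.1690

For Normal data with known variance σ², a Normal(μ₀, σ₀²) prior on μ is conjugate. Posterior precision = 1/σ₀² + n/σ²; posterior mean is the precision-weighted average of μ₀ and x̄.
Σxᵢ = (-2.15) + 19.01 + 8.15 + 18.20 + 5.25 + (-1.30) + (-17.29) = 29.87, so n·x̄ = 29.87.
σ₀² = 11.43² = 130.6449, σ² = 11.50² = 132.25; σ² + n·σ₀² = 132.25 + 7·130.6449 = 1046.7643.
Posterior mean = (μ₀/σ₀² + n·x̄/σ²)/(1/σ₀² + n/σ²) = (σ²·μ₀ + σ₀²·n·x̄)/(σ² + n·σ₀²) = (132.25·3.49 + 130.6449·29.87)/1046.7643 = 4363.915663/1046.7643 = 4.1690.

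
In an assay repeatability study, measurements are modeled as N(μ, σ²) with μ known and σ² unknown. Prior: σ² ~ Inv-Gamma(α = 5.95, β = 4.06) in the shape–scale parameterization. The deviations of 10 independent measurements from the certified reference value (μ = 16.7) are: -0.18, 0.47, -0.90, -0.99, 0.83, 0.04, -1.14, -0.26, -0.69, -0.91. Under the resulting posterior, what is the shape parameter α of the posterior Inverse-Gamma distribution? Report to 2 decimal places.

With known mean μ and an Inverse-Gamma(α, β) prior on σ², the Normal likelihood is conjugate: posterior is Inv-Gamma(α + n/2, β + Σ(xᵢ−μ)²/2).
Σ(xᵢ−μ)² = (-0.18)² + (0.47)² + (-0.90)² + (-0.99)² + (0.83)² + (0.04)² + (-1.14)² + (-0.26)² + (-0.69)² + (-0.91)² = 5.4053.
Posterior: Inv-Gamma(5.95 + 10/2, 4.06 + 5.4053/2) = Inv-Gamma(10.95, 6.76265).
Posterior α = 10.95.

10.95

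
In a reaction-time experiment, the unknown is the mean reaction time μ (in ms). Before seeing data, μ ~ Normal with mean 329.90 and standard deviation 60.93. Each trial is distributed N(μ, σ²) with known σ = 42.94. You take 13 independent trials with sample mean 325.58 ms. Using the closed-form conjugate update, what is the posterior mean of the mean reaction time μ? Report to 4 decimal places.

For Normal data with known variance σ², a Normal(μ₀, σ₀²) prior on μ is conjugate. Posterior precision = 1/σ₀² + n/σ²; posterior mean is the precision-weighted average of μ₀ and x̄.
n·x̄ = 13·325.58 = 4232.54.
σ₀² = 60.93² = 3712.4649, σ² = 42.94² = 1843.8436; σ² + n·σ₀² = 1843.8436 + 13·3712.4649 = 50105.8873.
Posterior mean = (μ₀/σ₀² + n·x̄/σ²)/(1/σ₀² + n/σ²) = (σ²·μ₀ + σ₀²·n·x̄)/(σ² + n·σ₀²) = (1843.8436·329.90 + 3712.4649·4232.54)/50105.8873 = 16321440.191486/50105.8873 = 325.7390.

325.7390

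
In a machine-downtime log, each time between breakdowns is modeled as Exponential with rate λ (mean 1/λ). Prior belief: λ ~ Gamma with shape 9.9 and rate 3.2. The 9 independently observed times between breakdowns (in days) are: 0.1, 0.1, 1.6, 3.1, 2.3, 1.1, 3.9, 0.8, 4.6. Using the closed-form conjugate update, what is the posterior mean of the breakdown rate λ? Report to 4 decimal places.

With a Gamma(shape α, rate β) prior on the exponential rate λ, the posterior after n observations with total T = Σxᵢ is Gamma(α+n, β+T).
Sum of observations T = 17.6 days; n = 9.
Posterior: Gamma(9.9+9, 3.2+17.6) = Gamma(18.9, 20.8).
Posterior mean of λ = α/β = 18.9/20.8 = 0.9087.

0.9087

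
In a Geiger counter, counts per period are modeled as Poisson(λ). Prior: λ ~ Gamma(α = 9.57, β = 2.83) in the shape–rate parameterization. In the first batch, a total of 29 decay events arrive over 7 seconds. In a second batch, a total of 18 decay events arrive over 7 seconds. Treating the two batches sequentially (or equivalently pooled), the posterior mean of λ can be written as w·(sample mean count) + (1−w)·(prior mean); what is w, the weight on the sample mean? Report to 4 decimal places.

0.8318

With a Gamma(shape α, rate β) prior, the Poisson likelihood is conjugate: the posterior is Gamma(α + ΣXᵢ, β + n).
Total number of seconds: n = 7 + 7 = 14.
Posterior mean = (α₀+S)/(β₀+n) = [n/(β₀+n)]·(S/n) + [β₀/(β₀+n)]·(α₀/β₀), so only n and β₀ enter the weight.
Weight on data w = n/(β₀+n) = 14/(2.83+14) = 14/16.83 = 0.8318.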